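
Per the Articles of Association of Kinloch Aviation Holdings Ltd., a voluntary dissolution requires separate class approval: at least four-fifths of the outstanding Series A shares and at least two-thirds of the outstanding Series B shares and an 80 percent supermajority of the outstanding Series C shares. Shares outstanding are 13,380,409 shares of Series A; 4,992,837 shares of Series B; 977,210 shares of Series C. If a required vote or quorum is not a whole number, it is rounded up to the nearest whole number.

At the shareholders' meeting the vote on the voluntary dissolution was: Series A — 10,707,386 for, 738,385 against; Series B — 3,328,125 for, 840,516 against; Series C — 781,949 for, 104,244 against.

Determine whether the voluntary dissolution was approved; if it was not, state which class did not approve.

Not approved — the Series B shares did not give the required vote.

Series A: 4/5 of 13380409 = 10704327.20, rounded up to 10704328; 10,704,328 required, 10,707,386 in favor — approved.
Series B: 2/3 of 4992837 = 3328558; 3,328,558 required, 3,328,125 in favor — not approved.
Series C: 4/5 of 977210 = 781768; 781,768 required, 781,949 in favor — approved.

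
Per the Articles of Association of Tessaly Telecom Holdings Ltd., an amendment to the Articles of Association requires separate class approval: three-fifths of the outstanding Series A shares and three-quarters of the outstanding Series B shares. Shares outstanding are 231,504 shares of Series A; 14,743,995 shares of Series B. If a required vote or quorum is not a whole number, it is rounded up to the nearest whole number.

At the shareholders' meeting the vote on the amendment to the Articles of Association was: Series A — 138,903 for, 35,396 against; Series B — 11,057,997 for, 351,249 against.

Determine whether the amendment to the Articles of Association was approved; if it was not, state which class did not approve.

Approved — every class gave the required vote.

Series A: 3/5 of 231504 = 138902.40, rounded up to 138903; 138,903 required, 138,903 in favor — approved.
Series B: 3/4 of 14743995 = 11057996.25, rounded up to 11057997; 11,057,997 required, 11,057,997 in favor — approved.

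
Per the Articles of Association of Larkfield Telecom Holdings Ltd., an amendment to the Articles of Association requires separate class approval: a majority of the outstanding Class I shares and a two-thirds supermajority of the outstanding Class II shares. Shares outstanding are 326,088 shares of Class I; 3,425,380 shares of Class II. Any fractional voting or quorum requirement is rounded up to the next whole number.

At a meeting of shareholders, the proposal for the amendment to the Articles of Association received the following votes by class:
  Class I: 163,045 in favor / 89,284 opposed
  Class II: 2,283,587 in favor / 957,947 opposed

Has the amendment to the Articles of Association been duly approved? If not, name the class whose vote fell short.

Approved — every class gave the required vote.

Class I: a majority of 326088 is 163045; 163,045 required, 163,045 in favor — approved.
Class II: 2/3 of 3425380 = 2283586.67, rounded up to 2283587; 2,283,587 required, 2,283,587 in favor — approved.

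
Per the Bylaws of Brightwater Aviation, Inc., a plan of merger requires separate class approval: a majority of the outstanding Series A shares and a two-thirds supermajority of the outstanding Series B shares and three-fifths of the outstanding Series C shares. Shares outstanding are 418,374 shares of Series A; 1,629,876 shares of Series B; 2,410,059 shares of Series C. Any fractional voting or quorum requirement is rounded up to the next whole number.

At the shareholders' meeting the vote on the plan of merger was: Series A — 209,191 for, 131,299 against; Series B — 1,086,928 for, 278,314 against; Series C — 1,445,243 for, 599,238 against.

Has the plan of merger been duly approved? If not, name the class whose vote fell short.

Not approved — the Series C shares did not give the required vote.

Series A: a majority of 418374 is 209188; 209,188 required, 209,191 in favor — approved.
Series B: 2/3 of 1629876 = 1086584; 1,086,584 required, 1,086,928 in favor — approved.
Series C: 3/5 of 2410059 = 1446035.40, rounded up to 1446036; 1,446,036 required, 1,445,243 in favor — not approved.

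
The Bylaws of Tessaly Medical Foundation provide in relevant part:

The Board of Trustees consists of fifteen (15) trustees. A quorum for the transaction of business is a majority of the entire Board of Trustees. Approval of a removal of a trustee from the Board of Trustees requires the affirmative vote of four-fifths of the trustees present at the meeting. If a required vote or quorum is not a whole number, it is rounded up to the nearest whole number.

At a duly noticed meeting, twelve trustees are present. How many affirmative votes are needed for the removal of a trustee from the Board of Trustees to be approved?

The removal of a trustee from the Board of Trustees requires four-fifths of the trustees present (12).
4/5 of 12 = 9.60, rounded up to 10.

10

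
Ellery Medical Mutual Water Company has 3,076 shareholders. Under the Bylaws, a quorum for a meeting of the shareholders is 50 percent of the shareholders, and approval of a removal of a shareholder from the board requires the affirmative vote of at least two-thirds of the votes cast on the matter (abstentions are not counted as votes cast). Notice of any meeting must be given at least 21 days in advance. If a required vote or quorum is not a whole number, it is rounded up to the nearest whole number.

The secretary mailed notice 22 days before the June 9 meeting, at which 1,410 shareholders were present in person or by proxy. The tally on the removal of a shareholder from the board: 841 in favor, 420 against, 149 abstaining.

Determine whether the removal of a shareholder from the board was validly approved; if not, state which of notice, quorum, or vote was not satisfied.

Notice: 22 days given; 21 required. Satisfied.
Quorum: 50% of 3,076 = 1,538; 1,410 present. Not satisfied.
Vote: requires two-thirds of the votes cast (1,410 − 149 abstaining = 1,261); 2/3 of 1261 = 840.67, rounded up to 841, so 841 needed; 841 in favor. Satisfied.

Invalid — quorum requirement not satisfied.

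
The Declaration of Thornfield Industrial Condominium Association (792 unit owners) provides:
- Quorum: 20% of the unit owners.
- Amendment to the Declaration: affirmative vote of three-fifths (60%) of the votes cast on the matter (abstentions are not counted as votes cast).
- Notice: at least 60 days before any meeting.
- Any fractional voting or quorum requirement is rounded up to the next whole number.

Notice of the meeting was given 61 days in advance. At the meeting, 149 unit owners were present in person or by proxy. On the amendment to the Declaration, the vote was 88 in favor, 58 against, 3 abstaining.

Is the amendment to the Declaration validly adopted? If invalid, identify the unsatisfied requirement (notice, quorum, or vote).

Invalid — quorum requirement not satisfied.

Notice: 61 days given; 60 required. Satisfied.
Quorum: 20% of 792 = 158.40, rounded up to 159; 149 present. Not satisfied.
Vote: requires three-fifths of the votes cast (149 − 3 abstaining = 146); 3/5 of 146 = 87.60, rounded up to 88, so 88 needed; 88 in favor. Satisfied.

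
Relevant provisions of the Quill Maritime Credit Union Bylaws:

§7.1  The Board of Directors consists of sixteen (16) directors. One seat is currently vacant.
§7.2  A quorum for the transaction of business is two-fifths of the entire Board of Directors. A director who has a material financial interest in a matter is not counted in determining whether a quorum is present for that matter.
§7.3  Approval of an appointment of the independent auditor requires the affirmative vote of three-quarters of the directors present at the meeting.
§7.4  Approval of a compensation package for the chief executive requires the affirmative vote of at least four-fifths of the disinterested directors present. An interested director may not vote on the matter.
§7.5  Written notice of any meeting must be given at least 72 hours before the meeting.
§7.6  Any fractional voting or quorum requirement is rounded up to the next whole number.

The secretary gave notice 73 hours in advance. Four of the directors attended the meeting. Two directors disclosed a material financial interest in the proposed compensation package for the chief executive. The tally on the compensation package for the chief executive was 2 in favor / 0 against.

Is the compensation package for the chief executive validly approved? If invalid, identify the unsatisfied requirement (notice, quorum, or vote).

Invalid — quorum requirement not satisfied.

Notice: 73 hours given; 72 required (73 ≥ 72). Satisfied.
Quorum: 4 present, but the 2 interested directors do not count, leaving 2. Quorum is 7. Not satisfied.
Vote: the compensation package for the chief executive requires four-fifths of the disinterested directors present (4 − 2 = 2). 4/5 of 2 = 1.60, rounded up to 2, so 2 affirmative votes are needed; 2 voted in favor. Satisfied. (Moot — without a quorum no business can be validly transacted.)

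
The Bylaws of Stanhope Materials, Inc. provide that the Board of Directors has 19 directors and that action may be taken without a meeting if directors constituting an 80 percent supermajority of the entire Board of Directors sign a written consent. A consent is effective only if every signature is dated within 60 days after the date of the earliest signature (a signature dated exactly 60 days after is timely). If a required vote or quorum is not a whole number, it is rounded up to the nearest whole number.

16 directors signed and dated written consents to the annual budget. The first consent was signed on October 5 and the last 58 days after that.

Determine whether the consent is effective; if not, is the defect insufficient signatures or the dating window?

Effective — both the signature and dating-window requirements are satisfied.

Signatures required: an 80 percent supermajority of 19 — 4/5 of 19 = 15.20, rounded up to 16, so 16 needed; 16 signed. Sufficient.
Dating window: the latest signature is 58 days after the earliest; the limit is 60 days. Within the window.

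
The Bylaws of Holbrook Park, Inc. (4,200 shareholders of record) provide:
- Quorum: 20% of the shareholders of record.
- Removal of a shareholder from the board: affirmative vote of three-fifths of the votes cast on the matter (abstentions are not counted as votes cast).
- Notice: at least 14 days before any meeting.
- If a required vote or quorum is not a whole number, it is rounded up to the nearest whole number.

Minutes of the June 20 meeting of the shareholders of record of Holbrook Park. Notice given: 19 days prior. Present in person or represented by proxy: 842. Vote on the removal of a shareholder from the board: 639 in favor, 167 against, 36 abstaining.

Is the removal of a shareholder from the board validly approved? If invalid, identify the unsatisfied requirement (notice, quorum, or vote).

Notice: 19 days given; 14 required. Satisfied.
Quorum: 20% of 4,200 = 840; 842 present. Satisfied.
Vote: requires three-fifths of the votes cast (842 − 36 abstaining = 806); 3/5 of 806 = 483.60, rounded up to 484, so 484 needed; 639 in favor. Satisfied.

Valid — all requirements satisfied.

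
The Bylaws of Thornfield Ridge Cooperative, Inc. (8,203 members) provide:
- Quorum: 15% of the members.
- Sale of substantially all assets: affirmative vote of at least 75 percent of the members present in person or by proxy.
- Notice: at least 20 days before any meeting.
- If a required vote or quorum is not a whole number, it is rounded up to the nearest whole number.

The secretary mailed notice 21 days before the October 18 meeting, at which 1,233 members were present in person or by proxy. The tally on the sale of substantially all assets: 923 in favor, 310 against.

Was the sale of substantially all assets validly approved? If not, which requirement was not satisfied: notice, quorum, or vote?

Notice: 21 days given; 20 required. Satisfied.
Quorum: 15% of 8,203 = 1,230.45, rounded up to 1,231; 1,233 present. Satisfied.
Vote: requires three-fourths of those present (1,233); 3/4 of 1233 = 924.75, rounded up to 925, so 925 needed; 923 in favor. Not satisfied.

Invalid — vote requirement not satisfied.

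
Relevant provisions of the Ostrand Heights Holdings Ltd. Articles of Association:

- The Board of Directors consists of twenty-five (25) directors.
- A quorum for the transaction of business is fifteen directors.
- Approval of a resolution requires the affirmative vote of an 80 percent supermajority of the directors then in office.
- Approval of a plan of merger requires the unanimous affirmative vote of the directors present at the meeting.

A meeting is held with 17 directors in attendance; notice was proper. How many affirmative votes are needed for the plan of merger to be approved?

The plan of merger requires the unanimous vote of the directors present (17).
Unanimous means all 17.

17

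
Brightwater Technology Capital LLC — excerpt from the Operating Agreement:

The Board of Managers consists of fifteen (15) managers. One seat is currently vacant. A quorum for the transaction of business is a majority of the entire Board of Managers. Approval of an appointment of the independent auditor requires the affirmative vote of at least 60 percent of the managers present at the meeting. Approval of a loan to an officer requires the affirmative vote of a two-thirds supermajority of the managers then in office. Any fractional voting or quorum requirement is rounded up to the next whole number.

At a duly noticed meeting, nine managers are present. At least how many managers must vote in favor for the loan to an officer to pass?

The loan to an officer requires two-thirds of the managers then in office (14).
2/3 of 14 = 9.33, rounded up to 10.
(Only 9 can vote, so the loan to an officer cannot pass at this meeting, but the required vote is still 10.)

10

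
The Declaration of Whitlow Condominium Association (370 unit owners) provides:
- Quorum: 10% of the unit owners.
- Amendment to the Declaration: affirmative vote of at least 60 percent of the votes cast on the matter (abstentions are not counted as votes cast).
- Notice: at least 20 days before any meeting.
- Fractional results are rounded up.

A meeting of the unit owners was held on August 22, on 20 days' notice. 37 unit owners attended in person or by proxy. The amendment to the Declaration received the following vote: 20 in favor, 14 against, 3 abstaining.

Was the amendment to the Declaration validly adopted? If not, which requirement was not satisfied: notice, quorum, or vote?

Notice: 20 days given; 20 required. Satisfied.
Quorum: 10% of 370 = 37; 37 present. Satisfied.
Vote: requires three-fifths of the votes cast (37 − 3 abstaining = 34); 3/5 of 34 = 20.40, rounded up to 21, so 21 needed; 20 in favor. Not satisfied.

Invalid — vote requirement not satisfied.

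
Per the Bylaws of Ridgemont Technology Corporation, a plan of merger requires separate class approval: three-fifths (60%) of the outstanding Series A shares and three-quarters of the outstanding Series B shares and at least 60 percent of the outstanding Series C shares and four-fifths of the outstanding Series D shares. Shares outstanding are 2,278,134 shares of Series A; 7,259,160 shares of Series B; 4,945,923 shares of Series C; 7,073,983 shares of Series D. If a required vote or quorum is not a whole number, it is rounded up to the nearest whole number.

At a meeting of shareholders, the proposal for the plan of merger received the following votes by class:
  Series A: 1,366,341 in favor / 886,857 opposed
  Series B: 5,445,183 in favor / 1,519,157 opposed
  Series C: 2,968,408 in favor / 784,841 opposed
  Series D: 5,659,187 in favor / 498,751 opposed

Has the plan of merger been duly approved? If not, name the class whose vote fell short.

Series A: 3/5 of 2278134 = 1366880.40, rounded up to 1366881; 1,366,881 required, 1,366,341 in favor — not approved.
Series B: 3/4 of 7259160 = 5444370; 5,444,370 required, 5,445,183 in favor — approved.
Series C: 3/5 of 4945923 = 2967553.80, rounded up to 2967554; 2,967,554 required, 2,968,408 in favor — approved.
Series D: 4/5 of 7073983 = 5659186.40, rounded up to 5659187; 5,659,187 required, 5,659,187 in favor — approved.

Not approved — the Series A shares did not give the required vote.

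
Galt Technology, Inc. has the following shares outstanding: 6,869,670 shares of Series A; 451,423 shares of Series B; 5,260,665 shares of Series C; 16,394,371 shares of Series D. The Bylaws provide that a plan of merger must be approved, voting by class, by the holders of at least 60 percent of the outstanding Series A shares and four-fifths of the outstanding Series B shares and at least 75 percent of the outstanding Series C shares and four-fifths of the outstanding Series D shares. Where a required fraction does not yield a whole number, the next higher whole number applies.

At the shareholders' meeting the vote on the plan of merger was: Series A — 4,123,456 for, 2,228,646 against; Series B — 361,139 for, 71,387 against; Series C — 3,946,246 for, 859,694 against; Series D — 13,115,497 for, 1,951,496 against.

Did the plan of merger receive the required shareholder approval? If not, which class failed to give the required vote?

Approved — every class gave the required vote.

Series A: 3/5 of 6869670 = 4121802; 4,121,802 required, 4,123,456 in favor — approved.
Series B: 4/5 of 451423 = 361138.40, rounded up to 361139; 361,139 required, 361,139 in favor — approved.
Series C: 3/4 of 5260665 = 3945498.75, rounded up to 3945499; 3,945,499 required, 3,946,246 in favor — approved.
Series D: 4/5 of 16394371 = 13115496.80, rounded up to 13115497; 13,115,497 required, 13,115,497 in favor — approved.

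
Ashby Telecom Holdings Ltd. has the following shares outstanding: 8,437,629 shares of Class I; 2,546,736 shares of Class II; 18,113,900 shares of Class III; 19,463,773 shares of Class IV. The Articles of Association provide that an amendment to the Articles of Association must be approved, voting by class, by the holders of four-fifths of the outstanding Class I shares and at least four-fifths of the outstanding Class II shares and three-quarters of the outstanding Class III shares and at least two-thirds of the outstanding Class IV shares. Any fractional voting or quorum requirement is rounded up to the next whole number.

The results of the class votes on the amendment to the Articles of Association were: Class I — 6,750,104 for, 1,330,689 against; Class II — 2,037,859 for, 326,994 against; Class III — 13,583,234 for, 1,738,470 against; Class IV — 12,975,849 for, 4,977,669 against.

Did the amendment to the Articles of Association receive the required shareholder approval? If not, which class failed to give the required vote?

Not approved — the Class III shares did not give the required vote.

Class I: 4/5 of 8437629 = 6750103.20, rounded up to 6750104; 6,750,104 required, 6,750,104 in favor — approved.
Class II: 4/5 of 2546736 = 2037388.80, rounded up to 2037389; 2,037,389 required, 2,037,859 in favor — approved.
Class III: 3/4 of 18113900 = 13585425; 13,585,425 required, 13,583,234 in favor — not approved.
Class IV: 2/3 of 19463773 = 12975848.67, rounded up to 12975849; 12,975,849 required, 12,975,849 in favor — approved.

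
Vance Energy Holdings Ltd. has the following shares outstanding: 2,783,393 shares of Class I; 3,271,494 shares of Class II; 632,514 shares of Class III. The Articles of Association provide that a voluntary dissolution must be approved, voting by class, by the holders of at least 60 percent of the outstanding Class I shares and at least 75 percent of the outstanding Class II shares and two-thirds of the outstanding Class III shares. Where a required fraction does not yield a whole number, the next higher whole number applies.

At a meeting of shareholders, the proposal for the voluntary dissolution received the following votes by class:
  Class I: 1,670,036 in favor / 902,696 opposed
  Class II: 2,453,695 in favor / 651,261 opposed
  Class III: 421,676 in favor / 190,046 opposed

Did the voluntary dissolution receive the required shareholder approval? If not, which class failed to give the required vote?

Approved — every class gave the required vote.

Class I: 3/5 of 2783393 = 1670035.80, rounded up to 1670036; 1,670,036 required, 1,670,036 in favor — approved.
Class II: 3/4 of 3271494 = 2453620.50, rounded up to 2453621; 2,453,621 required, 2,453,695 in favor — approved.
Class III: 2/3 of 632514 = 421676; 421,676 required, 421,676 in favor — approved.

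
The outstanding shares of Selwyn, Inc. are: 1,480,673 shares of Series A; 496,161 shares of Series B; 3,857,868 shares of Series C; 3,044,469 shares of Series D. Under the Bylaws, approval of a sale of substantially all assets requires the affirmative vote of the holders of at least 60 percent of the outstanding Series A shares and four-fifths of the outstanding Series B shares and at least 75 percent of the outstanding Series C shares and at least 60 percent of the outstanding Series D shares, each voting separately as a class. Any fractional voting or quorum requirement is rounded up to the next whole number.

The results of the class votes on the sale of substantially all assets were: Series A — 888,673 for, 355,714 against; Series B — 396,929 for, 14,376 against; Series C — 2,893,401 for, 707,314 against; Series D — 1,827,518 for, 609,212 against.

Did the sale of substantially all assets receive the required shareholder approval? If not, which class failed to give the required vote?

Approved — every class gave the required vote.

Series A: 3/5 of 1480673 = 888403.80, rounded up to 888404; 888,404 required, 888,673 in favor — approved.
Series B: 4/5 of 496161 = 396928.80, rounded up to 396929; 396,929 required, 396,929 in favor — approved.
Series C: 3/4 of 3857868 = 2893401; 2,893,401 required, 2,893,401 in favor — approved.
Series D: 3/5 of 3044469 = 1826681.40, rounded up to 1826682; 1,826,682 required, 1,827,518 in favor — approved.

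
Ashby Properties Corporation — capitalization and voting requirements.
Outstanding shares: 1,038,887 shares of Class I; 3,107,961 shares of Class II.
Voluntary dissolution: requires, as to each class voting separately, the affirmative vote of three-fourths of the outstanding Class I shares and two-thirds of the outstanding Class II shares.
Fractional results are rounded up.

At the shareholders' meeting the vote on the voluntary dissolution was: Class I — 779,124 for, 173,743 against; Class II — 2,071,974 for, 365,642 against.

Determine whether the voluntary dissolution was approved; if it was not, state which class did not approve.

Class I: 3/4 of 1038887 = 779165.25, rounded up to 779166; 779,166 required, 779,124 in favor — not approved.
Class II: 2/3 of 3107961 = 2071974; 2,071,974 required, 2,071,974 in favor — approved.

Not approved — the Class I shares did not give the required vote.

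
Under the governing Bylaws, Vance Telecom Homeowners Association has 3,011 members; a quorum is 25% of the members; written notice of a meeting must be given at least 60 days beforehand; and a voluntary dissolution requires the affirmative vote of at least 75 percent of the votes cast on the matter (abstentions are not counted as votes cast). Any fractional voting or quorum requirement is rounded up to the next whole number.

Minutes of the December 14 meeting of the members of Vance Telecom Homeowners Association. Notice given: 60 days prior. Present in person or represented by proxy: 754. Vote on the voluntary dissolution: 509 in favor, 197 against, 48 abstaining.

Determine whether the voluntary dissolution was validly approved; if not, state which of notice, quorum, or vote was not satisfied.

Invalid — vote requirement not satisfied.

Notice: 60 days given; 60 required. Satisfied.
Quorum: 25% of 3,011 = 752.75, rounded up to 753; 754 present. Satisfied.
Vote: requires three-fourths of the votes cast (754 − 48 abstaining = 706); 3/4 of 706 = 529.50, rounded up to 530, so 530 needed; 509 in favor. Not satisfied.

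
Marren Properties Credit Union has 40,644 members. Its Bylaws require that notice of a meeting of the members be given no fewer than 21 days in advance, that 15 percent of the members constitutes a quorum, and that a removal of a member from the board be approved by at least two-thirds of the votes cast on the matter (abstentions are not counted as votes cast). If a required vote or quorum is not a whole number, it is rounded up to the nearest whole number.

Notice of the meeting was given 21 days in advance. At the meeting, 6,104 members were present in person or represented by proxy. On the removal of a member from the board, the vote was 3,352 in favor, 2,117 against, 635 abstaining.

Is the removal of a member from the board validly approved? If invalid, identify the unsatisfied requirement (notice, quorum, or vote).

Invalid — vote requirement not satisfied.

Notice: 21 days given; 21 required. Satisfied.
Quorum: 15% of 40,644 = 6,096.60, rounded up to 6,097; 6,104 present. Satisfied.
Vote: requires two-thirds of the votes cast (6,104 − 635 abstaining = 5,469); 2/3 of 5469 = 3646, so 3,646 needed; 3,352 in favor. Not satisfied.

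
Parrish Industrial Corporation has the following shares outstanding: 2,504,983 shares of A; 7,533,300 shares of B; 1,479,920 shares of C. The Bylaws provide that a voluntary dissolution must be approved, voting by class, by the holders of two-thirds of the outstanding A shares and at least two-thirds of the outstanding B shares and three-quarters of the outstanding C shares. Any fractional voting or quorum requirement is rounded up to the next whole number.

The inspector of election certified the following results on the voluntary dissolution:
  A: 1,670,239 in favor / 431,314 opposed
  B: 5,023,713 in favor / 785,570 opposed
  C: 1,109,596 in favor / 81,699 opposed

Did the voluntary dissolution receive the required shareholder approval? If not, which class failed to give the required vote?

Not approved — the C shares did not give the required vote.

A: 2/3 of 2504983 = 1669988.67, rounded up to 1669989; 1,669,989 required, 1,670,239 in favor — approved.
B: 2/3 of 7533300 = 5022200; 5,022,200 required, 5,023,713 in favor — approved.
C: 3/4 of 1479920 = 1109940; 1,109,940 required, 1,109,596 in favor — not approved.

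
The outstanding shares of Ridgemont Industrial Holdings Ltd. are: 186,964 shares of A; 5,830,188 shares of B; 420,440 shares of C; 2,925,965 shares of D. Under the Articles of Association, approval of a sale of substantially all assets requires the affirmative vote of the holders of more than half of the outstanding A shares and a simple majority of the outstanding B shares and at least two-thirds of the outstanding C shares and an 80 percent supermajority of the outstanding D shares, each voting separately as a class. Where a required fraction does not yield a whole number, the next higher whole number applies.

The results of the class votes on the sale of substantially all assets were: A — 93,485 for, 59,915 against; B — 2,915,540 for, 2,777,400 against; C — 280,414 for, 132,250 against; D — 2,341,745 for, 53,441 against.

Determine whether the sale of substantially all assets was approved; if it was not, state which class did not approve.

Approved — every class gave the required vote.

A: a majority of 186964 is 93483; 93,483 required, 93,485 in favor — approved.
B: a majority of 5830188 is 2915095; 2,915,095 required, 2,915,540 in favor — approved.
C: 2/3 of 420440 = 280293.33, rounded up to 280294; 280,294 required, 280,414 in favor — approved.
D: 4/5 of 2925965 = 2340772; 2,340,772 required, 2,341,745 in favor — approved.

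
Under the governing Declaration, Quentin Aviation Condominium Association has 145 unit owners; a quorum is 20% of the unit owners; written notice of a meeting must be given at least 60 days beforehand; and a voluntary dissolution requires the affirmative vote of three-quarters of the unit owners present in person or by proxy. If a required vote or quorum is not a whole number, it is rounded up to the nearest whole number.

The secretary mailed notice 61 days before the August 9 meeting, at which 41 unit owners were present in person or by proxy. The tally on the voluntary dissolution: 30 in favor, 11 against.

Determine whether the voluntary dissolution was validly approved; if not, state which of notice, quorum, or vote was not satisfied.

Notice: 61 days given; 60 required. Satisfied.
Quorum: 20% of 145 = 29; 41 present. Satisfied.
Vote: requires three-fourths of those present (41); 3/4 of 41 = 30.75, rounded up to 31, so 31 needed; 30 in favor. Not satisfied.

Invalid — vote requirement not satisfied.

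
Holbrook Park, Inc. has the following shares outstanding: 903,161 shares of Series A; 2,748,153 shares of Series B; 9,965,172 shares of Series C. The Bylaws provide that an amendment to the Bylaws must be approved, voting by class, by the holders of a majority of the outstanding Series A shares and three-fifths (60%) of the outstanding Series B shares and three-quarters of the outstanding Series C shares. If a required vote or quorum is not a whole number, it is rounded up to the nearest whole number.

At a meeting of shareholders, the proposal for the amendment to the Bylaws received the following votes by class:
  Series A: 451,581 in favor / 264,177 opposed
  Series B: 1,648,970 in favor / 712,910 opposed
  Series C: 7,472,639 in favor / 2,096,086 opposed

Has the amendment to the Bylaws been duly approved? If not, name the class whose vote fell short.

Not approved — the Series C shares did not give the required vote.

Series A: a majority of 903161 is 451581; 451,581 required, 451,581 in favor — approved.
Series B: 3/5 of 2748153 = 1648891.80, rounded up to 1648892; 1,648,892 required, 1,648,970 in favor — approved.
Series C: 3/4 of 9965172 = 7473879; 7,473,879 required, 7,472,639 in favor — not approved.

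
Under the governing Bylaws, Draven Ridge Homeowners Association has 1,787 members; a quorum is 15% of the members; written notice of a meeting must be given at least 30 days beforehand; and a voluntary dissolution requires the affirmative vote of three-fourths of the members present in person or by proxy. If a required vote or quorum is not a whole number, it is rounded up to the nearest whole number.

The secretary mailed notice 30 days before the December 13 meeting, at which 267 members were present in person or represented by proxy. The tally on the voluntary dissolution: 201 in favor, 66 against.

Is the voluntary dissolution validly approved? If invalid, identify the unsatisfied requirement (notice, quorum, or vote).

Invalid — quorum requirement not satisfied.

Notice: 30 days given; 30 required. Satisfied.
Quorum: 15% of 1,787 = 268.05, rounded up to 269; 267 present. Not satisfied.
Vote: requires three-fourths of those present (267); 3/4 of 267 = 200.25, rounded up to 201, so 201 needed; 201 in favor. Satisfied.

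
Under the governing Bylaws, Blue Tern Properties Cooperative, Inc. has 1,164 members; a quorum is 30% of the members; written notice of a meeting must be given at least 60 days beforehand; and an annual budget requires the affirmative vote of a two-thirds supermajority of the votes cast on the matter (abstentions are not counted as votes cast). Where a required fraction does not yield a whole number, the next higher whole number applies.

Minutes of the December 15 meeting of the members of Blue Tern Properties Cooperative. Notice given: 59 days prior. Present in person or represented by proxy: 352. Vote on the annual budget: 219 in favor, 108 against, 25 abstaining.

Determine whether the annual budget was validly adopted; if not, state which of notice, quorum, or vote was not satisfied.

Invalid — notice requirement not satisfied.

Notice: 59 days given; 60 required. Not satisfied.
Quorum: 30% of 1,164 = 349.20, rounded up to 350; 352 present. Satisfied.
Vote: requires two-thirds of the votes cast (352 − 25 abstaining = 327); 2/3 of 327 = 218, so 218 needed; 219 in favor. Satisfied.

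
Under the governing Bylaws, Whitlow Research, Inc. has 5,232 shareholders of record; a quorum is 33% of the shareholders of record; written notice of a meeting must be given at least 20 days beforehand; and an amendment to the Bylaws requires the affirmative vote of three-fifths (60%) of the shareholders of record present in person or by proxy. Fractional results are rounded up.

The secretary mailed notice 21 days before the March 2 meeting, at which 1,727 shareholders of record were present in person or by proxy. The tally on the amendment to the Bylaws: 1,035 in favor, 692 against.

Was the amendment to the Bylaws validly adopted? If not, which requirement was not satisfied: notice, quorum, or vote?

Invalid — vote requirement not satisfied.

Notice: 21 days given; 20 required. Satisfied.
Quorum: 33% of 5,232 = 1,726.56, rounded up to 1,727; 1,727 present. Satisfied.
Vote: requires three-fifths of those present (1,727); 3/5 of 1727 = 1036.20, rounded up to 1037, so 1,037 needed; 1,035 in favor. Not satisfied.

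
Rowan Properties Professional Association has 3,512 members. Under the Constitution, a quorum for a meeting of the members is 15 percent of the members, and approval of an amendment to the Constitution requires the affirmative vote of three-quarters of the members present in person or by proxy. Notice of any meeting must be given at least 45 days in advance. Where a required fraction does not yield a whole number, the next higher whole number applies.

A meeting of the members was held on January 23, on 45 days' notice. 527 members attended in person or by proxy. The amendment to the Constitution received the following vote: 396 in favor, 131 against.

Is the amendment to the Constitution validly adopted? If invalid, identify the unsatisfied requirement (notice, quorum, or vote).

Notice: 45 days given; 45 required. Satisfied.
Quorum: 15% of 3,512 = 526.80, rounded up to 527; 527 present. Satisfied.
Vote: requires three-fourths of those present (527); 3/4 of 527 = 395.25, rounded up to 396, so 396 needed; 396 in favor. Satisfied.

Valid — all requirements satisfied.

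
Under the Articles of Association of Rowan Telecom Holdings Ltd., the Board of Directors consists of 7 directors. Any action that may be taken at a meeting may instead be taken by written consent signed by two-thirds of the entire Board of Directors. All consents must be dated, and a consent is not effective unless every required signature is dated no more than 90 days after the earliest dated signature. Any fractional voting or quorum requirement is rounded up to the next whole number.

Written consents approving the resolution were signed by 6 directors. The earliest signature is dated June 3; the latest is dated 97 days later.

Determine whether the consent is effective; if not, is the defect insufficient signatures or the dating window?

Not effective — dating-window requirement not satisfied.

Signatures required: two-thirds of 7 — 2/3 of 7 = 4.67, rounded up to 5, so 5 needed; 6 signed. Sufficient.
Dating window: the latest signature is 97 days after the earliest; the limit is 90 days. Outside the window.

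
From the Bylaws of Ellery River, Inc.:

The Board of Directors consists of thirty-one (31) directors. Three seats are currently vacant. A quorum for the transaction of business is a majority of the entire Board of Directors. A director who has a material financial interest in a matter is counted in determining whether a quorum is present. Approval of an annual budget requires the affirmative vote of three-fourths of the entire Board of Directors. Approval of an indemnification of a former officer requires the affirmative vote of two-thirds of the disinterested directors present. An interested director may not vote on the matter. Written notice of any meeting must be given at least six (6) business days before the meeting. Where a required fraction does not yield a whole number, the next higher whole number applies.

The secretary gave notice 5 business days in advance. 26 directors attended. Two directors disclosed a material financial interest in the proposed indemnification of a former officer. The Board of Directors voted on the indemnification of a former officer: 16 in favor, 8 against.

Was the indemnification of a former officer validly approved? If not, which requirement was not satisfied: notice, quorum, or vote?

Invalid — notice requirement not satisfied.

Notice: 5 business days given; 6 required (5 < 6). Not satisfied.
Quorum: 26 present (interested directors count toward quorum); quorum is 16. Satisfied.
Vote: the indemnification of a former officer requires two-thirds of the disinterested directors present (26 − 2 = 24). 2/3 of 24 = 16, so 16 affirmative votes are needed; 16 voted in favor. Satisfied.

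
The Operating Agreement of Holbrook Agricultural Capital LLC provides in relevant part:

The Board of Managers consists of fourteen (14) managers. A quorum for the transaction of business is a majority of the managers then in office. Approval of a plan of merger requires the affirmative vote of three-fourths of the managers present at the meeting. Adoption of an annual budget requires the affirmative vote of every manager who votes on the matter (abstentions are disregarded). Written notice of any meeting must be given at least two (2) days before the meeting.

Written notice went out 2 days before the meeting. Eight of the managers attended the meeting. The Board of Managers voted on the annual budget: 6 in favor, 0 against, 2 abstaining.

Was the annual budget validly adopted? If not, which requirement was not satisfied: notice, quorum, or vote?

Valid — all requirements satisfied.

Notice: 2 days given; 2 required (2 ≥ 2). Satisfied.
Quorum: 8 present; quorum is 8. Satisfied.
Vote: the annual budget requires the unanimous vote of the votes cast (8 present − 2 abstaining = 6). Unanimous means all 6, so 6 affirmative votes are needed; 6 voted in favor. Satisfied.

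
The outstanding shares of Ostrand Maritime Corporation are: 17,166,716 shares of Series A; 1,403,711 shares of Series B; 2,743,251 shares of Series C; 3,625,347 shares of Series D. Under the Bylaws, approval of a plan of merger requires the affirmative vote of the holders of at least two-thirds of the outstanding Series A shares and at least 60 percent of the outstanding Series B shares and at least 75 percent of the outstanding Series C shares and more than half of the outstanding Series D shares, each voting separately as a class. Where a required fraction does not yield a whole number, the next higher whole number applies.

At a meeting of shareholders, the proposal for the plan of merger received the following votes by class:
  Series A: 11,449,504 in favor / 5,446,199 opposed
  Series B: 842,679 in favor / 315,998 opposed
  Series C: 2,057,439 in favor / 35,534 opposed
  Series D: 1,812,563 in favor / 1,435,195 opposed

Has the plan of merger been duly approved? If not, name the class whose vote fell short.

Not approved — the Series D shares did not give the required vote.

Series A: 2/3 of 17166716 = 11444477.33, rounded up to 11444478; 11,444,478 required, 11,449,504 in favor — approved.
Series B: 3/5 of 1403711 = 842226.60, rounded up to 842227; 842,227 required, 842,679 in favor — approved.
Series C: 3/4 of 2743251 = 2057438.25, rounded up to 2057439; 2,057,439 required, 2,057,439 in favor — approved.
Series D: a majority of 3625347 is 1812674; 1,812,674 required, 1,812,563 in favor — not approved.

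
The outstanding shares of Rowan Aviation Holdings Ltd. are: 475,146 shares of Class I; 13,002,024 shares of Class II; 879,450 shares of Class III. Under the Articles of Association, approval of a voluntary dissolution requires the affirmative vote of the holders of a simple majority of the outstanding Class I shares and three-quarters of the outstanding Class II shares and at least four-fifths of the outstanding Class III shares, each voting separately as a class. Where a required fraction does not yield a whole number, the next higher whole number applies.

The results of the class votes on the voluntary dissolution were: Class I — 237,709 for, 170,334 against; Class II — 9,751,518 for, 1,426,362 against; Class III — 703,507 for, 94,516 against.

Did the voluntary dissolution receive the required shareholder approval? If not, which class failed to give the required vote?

Class I: a majority of 475146 is 237574; 237,574 required, 237,709 in favor — approved.
Class II: 3/4 of 13002024 = 9751518; 9,751,518 required, 9,751,518 in favor — approved.
Class III: 4/5 of 879450 = 703560; 703,560 required, 703,507 in favor — not approved.

Not approved — the Class III shares did not give the required vote.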